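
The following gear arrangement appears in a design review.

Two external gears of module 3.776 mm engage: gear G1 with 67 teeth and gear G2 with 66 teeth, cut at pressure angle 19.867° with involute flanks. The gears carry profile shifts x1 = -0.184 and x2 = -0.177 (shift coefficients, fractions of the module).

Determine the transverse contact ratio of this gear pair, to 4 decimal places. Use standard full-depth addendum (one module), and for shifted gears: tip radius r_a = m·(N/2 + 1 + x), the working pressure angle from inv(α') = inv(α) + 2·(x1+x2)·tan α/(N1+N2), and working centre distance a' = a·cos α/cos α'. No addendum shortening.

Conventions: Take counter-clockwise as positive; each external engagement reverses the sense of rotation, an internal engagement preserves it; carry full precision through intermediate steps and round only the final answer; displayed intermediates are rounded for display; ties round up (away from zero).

topology: single-mesh involute geometry — m = 3.776, 67T/66T pair
base radii: r_b1 = 118.967466, r_b2 = 117.191832
tip radii: r_a1 = 129.577216, r_a2 = 127.715648
inv(α') = inv(19.867°) + 2·(-0.184-0.177)·tan α/(67+66) = 0.01263751  ⇒  α' = 18.96244°
a' = a·cos α / cos α' = 251.1040·cos 19.867°/cos 18.96244° = 249.710653
action lengths: √(r_a1²−r_b1²) = 51.351698, √(r_a2²−r_b2²) = 50.767718
base pitch p_b = π·m·cos α = 11.156636
CR = (51.351698 + 50.767718 − 249.710653·sin 18.96244°)/11.156636 = 1.880169
contact ratio ≈ 1.8802

1.8802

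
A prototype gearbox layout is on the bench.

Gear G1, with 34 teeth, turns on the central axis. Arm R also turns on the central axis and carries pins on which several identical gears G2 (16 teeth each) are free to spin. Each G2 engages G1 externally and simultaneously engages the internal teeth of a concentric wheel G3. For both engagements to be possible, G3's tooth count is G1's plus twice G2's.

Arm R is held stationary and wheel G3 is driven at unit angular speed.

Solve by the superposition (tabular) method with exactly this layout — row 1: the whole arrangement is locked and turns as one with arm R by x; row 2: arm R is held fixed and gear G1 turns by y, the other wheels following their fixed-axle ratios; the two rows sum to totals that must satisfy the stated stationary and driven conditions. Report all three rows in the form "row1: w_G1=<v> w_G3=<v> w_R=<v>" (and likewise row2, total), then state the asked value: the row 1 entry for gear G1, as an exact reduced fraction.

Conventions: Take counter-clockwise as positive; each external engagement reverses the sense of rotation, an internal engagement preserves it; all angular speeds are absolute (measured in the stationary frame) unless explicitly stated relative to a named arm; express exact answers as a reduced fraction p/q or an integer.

row1: w_G1=0 w_G3=0 w_R=0
row2: w_G1=-33/17 w_G3=1 w_R=0
total: w_G1=-33/17 w_G3=1 w_R=0
asked value: 0

recognized (axles ride arm R): planetary set, 34/16/66 teeth
superposition row 1 [locked train]: every member turns x
row 2 (arm held, sun turns y): ω_ring = −(34/66)·y, ω_arm = 0
boundary: total ω_arm = x = 0 and total ω_ring = x − (34/66)·y = 1  ⇒  y = -33/17, x = 0
row 2 ring = −(34/66)·(-33/17) = 1
totals (row 1 + row 2): sun 0 + (-33/17) = -33/17, ring 0 + 1 = 1, arm 0 + 0 = 0
asked cell (row1, sun) = 0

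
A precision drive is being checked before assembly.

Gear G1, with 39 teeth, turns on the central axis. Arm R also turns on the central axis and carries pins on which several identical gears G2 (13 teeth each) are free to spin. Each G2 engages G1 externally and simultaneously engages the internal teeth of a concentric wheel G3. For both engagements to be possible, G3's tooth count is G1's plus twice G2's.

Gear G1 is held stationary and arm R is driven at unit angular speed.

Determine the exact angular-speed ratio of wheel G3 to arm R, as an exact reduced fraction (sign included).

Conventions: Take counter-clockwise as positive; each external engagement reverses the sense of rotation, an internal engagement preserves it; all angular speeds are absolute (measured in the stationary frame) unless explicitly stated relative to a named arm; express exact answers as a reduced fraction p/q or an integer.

8/5

class = planetary set [G3 = 39+2·13 = 65; Willis about the carrier]
ring teeth: 39 + 2·13 = 65
39(ω_sun−ω_arm) = −65(ω_ring−ω_arm),  ω_sun = 0, ω_arm = 1
ω_ring = 1 − (39/65)(0−1) = 8/5
ω_out/ω_in = 8/5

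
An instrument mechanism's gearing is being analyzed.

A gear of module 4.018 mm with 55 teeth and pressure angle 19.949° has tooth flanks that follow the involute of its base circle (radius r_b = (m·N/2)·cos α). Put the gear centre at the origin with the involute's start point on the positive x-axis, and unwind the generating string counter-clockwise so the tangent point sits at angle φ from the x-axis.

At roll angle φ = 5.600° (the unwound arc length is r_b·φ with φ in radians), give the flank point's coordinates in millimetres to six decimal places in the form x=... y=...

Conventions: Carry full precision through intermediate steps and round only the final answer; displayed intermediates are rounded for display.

class = single-mesh tooth geometry [base-circle involute, m = 4.018, 55T]
pitch radius r_p = m·N/2 = 4.018·55/2 = 110.495000
base radius r_b = r_p·cos α = 110.495000·cos 19.949° = 103.864934
roll angle φ = 5.600° = 0.09773844 rad
x = r_b·(cos φ + φ·sin φ) = 104.359850
y = r_b·(sin φ − φ·cos φ) = 0.032295

x=104.359850 y=0.032295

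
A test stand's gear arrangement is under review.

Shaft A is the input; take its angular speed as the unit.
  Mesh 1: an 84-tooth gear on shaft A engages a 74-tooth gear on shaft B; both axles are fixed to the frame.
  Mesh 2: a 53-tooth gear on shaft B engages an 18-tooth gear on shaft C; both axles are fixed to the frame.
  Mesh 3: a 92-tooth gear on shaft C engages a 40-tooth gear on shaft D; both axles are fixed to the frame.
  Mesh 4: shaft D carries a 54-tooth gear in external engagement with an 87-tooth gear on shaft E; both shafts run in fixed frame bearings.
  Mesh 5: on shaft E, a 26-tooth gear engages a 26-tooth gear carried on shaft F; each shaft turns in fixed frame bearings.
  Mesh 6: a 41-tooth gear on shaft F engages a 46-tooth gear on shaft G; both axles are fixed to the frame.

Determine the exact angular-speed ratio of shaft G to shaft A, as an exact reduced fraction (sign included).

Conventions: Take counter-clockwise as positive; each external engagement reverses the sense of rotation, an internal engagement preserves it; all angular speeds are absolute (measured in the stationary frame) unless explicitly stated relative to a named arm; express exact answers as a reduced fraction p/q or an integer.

45633/10730

class = fixed-axis compound train [6 meshes; 6 ratios multiply, 6 sense flips]
mesh 1 [84T→74T]: running ratio 42/37, sense −
mesh 2 [53T→18T]: running ratio 371/111, sense +
mesh 3 [92T→40T]: running ratio 8533/1110, sense −
mesh 4 [54T→87T]: running ratio 25599/5365, sense +
mesh 5 [26T→26T]: running ratio 25599/5365, sense −
mesh 6 [41T→46T]: running ratio 45633/10730, sense +
ω_out/ω_in = 45633/10730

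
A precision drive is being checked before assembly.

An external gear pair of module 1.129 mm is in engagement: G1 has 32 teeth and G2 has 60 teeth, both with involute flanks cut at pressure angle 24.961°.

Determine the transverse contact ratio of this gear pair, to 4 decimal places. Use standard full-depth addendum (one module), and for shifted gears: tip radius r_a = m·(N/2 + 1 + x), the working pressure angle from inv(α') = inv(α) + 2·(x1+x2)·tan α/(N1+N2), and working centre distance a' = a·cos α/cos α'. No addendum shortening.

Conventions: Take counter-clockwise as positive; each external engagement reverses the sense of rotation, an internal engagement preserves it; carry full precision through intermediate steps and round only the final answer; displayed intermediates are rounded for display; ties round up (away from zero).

1.5197

class = single-mesh tooth geometry [involute pair 32T × 60T, m = 1.129]
base radii: r_b1 = 16.376736, r_b2 = 30.706381
tip radii: r_a1 = 19.193000, r_a2 = 34.999000
no profile shift: α' = α, a' = a
action lengths: √(r_a1²−r_b1²) = 10.008684, √(r_a2²−r_b2²) = 16.794290
base pitch p_b = π·m·cos α = 3.215565
CR = (10.008684 + 16.794290 − 51.934000·sin 24.96100°)/3.215565 = 1.519721
contact ratio ≈ 1.5197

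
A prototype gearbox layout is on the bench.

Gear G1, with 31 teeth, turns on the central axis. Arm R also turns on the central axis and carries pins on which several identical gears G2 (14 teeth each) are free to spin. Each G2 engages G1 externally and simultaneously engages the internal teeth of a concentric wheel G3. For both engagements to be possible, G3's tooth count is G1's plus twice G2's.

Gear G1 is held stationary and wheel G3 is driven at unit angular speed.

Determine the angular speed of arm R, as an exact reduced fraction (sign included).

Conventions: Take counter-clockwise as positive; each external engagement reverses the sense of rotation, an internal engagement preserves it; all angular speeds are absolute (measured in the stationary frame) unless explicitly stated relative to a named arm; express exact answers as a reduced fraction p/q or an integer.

recognized (axles ride arm R): planetary set, 31/14/59 teeth
ring teeth: 31 + 2·14 = 59
31(ω_sun−ω_arm) = −59(ω_ring−ω_arm),  ω_sun = 0, ω_ring = 1
31(0−ω_arm) = −59(1−ω_arm)  ⇒  90·ω_arm = 59  ⇒  ω_arm = 59/90
exact speed ratio = 59/90

59/90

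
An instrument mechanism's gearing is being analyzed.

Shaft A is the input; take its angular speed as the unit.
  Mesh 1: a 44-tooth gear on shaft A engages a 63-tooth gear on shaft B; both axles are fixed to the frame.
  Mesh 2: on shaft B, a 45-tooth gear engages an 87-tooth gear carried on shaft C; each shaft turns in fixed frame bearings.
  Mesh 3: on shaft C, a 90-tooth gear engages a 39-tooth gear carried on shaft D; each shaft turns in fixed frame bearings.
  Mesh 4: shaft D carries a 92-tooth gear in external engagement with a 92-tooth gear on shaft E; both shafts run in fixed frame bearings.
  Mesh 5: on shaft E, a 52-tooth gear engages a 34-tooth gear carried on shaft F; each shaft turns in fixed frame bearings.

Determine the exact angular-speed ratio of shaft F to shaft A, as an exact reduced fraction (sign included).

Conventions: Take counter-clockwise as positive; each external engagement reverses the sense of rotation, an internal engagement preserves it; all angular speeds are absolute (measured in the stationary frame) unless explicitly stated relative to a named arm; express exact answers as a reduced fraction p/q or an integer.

class = fixed-axis compound train [5 meshes; 5 ratios multiply, 5 sense flips]
mesh 1 [44T→63T]: running ratio 44/63, sense −
mesh 2 [45T→87T]: running ratio 220/609, sense +
mesh 3 [90T→39T]: running ratio 2200/2639, sense −
mesh 4 [92T→92T]: running ratio 2200/2639, sense +
mesh 5 [52T→34T]: running ratio 4400/3451, sense −
ω_out/ω_in = -4400/3451

-4400/3451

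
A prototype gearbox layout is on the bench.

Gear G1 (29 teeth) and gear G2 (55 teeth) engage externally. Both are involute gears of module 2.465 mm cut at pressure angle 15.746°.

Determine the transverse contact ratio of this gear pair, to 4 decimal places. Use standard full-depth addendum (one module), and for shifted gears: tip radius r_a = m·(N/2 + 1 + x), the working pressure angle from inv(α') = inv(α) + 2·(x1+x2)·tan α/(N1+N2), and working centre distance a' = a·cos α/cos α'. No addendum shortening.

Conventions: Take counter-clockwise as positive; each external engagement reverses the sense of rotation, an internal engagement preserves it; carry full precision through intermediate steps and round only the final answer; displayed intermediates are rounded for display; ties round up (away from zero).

1.9562

topology: single-mesh involute geometry — m = 2.465, 29T/55T pair
base radii: r_b1 = 34.401234, r_b2 = 65.243719
tip radii: r_a1 = 38.207500, r_a2 = 70.252500
no profile shift: α' = α, a' = a
action lengths: √(r_a1²−r_b1²) = 16.624325, √(r_a2²−r_b2²) = 26.051313
base pitch p_b = π·m·cos α = 7.453425
CR = (16.624325 + 26.051313 − 103.530000·sin 15.74600°)/7.453425 = 1.956197
contact ratio ≈ 1.9562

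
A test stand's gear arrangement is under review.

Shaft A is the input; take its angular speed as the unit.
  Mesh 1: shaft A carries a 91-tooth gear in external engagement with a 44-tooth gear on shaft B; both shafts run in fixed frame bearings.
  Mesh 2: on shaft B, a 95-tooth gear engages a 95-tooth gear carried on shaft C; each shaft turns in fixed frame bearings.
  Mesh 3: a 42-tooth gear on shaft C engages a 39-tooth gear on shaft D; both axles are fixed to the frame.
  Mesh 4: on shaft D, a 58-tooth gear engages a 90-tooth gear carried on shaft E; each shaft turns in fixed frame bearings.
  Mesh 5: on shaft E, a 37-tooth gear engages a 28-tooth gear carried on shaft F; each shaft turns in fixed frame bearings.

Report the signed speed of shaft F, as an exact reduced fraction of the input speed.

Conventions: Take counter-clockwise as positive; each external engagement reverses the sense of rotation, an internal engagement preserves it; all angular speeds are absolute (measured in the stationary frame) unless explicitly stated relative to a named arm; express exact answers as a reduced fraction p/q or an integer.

5-mesh fixed-axis compound train (all bearings frame-fixed)
mesh 1 [91T→44T]: |ω|/ω_in = 1×91/44 = 91/44, sense flips to −
mesh 2 [95T→95T]: |ω|/ω_in = (91/44)×95/95 = 91/44, sense flips to +
mesh 3 [42T→39T]: |ω|/ω_in = (91/44)×42/39 = 49/22, sense flips to −
mesh 4 [58T→90T]: |ω|/ω_in = (49/22)×58/90 = 1421/990, sense flips to +
mesh 5 [37T→28T]: |ω|/ω_in = (1421/990)×37/28 = 7511/3960, sense flips to −
signed output speed (× input speed) = -7511/3960

-7511/3960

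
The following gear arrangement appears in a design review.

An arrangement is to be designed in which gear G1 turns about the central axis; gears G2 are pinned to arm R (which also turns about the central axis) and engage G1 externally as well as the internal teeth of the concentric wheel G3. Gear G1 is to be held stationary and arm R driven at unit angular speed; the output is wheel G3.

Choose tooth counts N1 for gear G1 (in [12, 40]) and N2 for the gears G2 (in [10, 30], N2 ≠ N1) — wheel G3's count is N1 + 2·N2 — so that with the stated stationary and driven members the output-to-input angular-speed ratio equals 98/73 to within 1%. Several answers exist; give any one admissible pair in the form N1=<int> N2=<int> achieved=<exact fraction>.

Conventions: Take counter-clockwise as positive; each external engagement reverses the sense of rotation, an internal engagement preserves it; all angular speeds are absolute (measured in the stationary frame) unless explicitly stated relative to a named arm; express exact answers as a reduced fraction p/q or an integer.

N1=25 N2=24 achieved=98/73

design class (target 98/73): planetary set
Willis with ω_sun = 0: ω_ring/ω_arm = (N1+N3)/N3; set equal to 98/73  ⇒  N3/N1 = 1/(98/73 − 1) = 73/25
N3 = N1 + 2·N2  ⇒  N2/N1 = (N3/N1 − 1)/2 = (73/25 − 1)/2 = 24/25
smallest multiple with N1 ≥ 12 and N2 ≥ 10: k = 1  ⇒  N1 = 1·25 = 25, N2 = 1·24 = 24 (N1 ≤ 40, N2 ≤ 30, N2 ≠ N1 ✓), N3 = 25 + 2·24 = 73
check: (N1+N3)/N3 with N1 = 25, N3 = 73 gives 98/73; |achieved − target| = 0 ≤ 49/3650 ✓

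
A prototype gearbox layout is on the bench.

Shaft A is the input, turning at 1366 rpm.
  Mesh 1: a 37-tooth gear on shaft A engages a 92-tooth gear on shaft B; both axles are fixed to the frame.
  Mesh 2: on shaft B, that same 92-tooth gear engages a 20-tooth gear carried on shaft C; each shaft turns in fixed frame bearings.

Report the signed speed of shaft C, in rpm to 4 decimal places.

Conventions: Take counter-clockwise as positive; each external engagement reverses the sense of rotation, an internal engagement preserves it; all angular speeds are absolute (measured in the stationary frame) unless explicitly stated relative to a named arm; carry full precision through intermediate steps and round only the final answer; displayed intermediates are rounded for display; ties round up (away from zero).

+2527.1000 rpm

2-mesh fixed-axis compound train (all bearings frame-fixed)
mesh 1 [37T→92T]: ω = 1366.0000×37/92 = 549.3696 rpm, sense flips to −
mesh 2 [92T→20T]: ω = 549.3696×92/20 = 2527.1000 rpm, sense flips to +
signed output speed = +2527.1000 rpm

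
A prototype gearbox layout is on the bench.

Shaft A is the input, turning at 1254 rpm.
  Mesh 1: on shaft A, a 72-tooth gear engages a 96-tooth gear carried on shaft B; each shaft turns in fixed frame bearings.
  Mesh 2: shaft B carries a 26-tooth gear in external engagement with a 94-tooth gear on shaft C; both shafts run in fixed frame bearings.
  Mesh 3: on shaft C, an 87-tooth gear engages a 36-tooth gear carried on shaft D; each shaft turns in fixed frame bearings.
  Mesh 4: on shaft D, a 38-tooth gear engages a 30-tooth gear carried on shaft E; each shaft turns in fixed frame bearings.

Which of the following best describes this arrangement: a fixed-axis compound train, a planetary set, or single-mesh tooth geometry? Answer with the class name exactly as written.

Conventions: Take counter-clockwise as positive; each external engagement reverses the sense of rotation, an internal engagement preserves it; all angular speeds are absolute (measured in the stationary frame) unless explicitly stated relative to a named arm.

class = fixed-axis compound train [4 meshes; 4 ratios multiply, 4 sense flips]
classification: fixed-axis compound train

fixed-axis compound train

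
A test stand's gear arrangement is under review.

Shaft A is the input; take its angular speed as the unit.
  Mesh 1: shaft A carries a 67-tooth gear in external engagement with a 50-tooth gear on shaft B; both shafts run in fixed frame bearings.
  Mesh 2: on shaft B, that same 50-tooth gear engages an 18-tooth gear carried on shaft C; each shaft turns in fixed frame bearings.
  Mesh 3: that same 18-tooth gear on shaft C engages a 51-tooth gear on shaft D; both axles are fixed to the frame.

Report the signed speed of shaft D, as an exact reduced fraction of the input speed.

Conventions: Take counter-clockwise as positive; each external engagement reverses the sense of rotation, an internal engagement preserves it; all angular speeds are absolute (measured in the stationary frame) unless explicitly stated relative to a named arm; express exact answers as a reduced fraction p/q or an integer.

-67/51

3-mesh fixed-axis compound train (all bearings frame-fixed)
mesh 1 [67T→50T]: |ω|/ω_in = 1×67/50 = 67/50, sense flips to −
mesh 2 [50T→18T]: |ω|/ω_in = (67/50)×50/18 = 67/18, sense flips to +
mesh 3 [18T→51T]: |ω|/ω_in = (67/18)×18/51 = 67/51, sense flips to −
signed output speed (× input speed) = -67/51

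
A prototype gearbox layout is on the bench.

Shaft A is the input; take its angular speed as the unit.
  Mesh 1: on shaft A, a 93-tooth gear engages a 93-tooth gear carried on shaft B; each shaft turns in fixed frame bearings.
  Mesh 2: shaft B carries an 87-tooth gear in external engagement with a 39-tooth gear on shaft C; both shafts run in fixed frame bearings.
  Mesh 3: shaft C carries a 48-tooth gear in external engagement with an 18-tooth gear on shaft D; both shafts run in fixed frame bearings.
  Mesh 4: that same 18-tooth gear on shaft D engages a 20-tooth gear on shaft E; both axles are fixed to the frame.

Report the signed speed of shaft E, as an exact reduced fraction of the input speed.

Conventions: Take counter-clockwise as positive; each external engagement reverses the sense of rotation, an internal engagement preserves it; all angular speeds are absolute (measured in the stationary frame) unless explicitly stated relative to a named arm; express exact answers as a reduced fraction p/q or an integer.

348/65

4-mesh fixed-axis compound train (all bearings frame-fixed)
mesh 1 [93T→93T]: |ω|/ω_in = 1×93/93 = 1, sense flips to −
mesh 2 [87T→39T]: |ω|/ω_in = 1×87/39 = 29/13, sense flips to +
mesh 3 [48T→18T]: |ω|/ω_in = (29/13)×48/18 = 232/39, sense flips to −
mesh 4 [18T→20T]: |ω|/ω_in = (232/39)×18/20 = 348/65, sense flips to +
signed output speed (× input speed) = 348/65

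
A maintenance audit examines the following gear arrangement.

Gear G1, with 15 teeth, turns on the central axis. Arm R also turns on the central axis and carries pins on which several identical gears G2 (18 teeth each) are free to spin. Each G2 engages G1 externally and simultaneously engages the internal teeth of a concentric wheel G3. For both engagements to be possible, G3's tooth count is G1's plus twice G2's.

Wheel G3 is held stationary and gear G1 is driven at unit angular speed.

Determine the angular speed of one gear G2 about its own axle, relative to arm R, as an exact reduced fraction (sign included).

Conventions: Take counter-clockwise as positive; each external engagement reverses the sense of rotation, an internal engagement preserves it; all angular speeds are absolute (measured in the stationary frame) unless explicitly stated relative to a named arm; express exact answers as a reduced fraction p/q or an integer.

-85/132

class = planetary set [G3 = 15+2·18 = 51; Willis about the carrier]
ring teeth: 15 + 2·18 = 51
15(ω_sun−ω_arm) = −51(ω_ring−ω_arm),  ω_ring = 0, ω_sun = 1
15(1−ω_arm) = −51(0−ω_arm)  ⇒  66·ω_arm = 15  ⇒  ω_arm = 5/22
sun–planet mesh: 15·(1−5/22) = −18·(ω_p−ω_arm)  ⇒  ω_p−ω_arm = -85/132
exact speed ratio = -85/132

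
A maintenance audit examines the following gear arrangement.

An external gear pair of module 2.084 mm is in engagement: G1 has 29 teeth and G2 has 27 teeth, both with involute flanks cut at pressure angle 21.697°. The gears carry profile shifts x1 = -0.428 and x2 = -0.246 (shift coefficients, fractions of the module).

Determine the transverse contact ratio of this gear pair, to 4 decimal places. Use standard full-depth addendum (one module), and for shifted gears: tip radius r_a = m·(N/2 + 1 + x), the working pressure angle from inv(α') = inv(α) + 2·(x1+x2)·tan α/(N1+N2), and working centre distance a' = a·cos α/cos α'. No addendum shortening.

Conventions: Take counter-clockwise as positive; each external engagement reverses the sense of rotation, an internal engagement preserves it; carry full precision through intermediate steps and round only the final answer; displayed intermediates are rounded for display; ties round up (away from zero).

class = single-mesh tooth geometry [involute pair 29T × 27T, m = 2.084]
base radii: r_b1 = 28.077113, r_b2 = 26.140760
tip radii: r_a1 = 31.410048, r_a2 = 29.705336
inv(α') = inv(21.697°) + 2·(-0.428-0.246)·tan α/(29+27) = 0.00962587  ⇒  α' = 17.36032°
a' = a·cos α / cos α' = 58.3520·cos 21.697°/cos 17.36032° = 56.805525
action lengths: √(r_a1²−r_b1²) = 14.080726, √(r_a2²−r_b2²) = 14.109133
base pitch p_b = π·m·cos α = 6.083231
CR = (14.080726 + 14.109133 − 56.805525·sin 17.36032°)/6.083231 = 1.847740
contact ratio ≈ 1.8477

1.8477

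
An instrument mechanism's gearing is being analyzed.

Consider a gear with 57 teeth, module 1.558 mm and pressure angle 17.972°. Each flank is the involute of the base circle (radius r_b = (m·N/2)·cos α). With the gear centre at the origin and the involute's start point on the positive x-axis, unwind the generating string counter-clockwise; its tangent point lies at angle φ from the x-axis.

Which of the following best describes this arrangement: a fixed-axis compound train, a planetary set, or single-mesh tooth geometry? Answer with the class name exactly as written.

single-mesh tooth geometry

recognized (one wheel, involute flank): single-mesh tooth geometry, m = 1.558, N = 57
classification: single-mesh tooth geometry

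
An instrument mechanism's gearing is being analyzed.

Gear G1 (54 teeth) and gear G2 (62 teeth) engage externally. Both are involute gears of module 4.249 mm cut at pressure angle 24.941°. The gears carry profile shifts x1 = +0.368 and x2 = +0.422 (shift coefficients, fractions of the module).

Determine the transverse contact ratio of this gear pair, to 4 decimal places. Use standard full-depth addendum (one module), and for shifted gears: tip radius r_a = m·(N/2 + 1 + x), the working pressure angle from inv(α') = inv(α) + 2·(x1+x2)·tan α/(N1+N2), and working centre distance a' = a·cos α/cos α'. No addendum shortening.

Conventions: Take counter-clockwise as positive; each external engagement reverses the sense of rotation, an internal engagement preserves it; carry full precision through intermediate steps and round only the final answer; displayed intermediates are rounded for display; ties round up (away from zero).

1.4965

recognized (one external pair, fixed centres): single-mesh tooth geometry, m = 4.249, N1 = 54, N2 = 62
base radii: r_b1 = 104.024219, r_b2 = 119.435215
tip radii: r_a1 = 120.535632, r_a2 = 137.761078
inv(α') = inv(24.941°) + 2·(+0.368+0.422)·tan α/(54+62) = 0.03608640  ⇒  α' = 26.50393°
a' = a·cos α / cos α' = 246.4420·cos 24.941°/cos 26.50393° = 249.702193
action lengths: √(r_a1²−r_b1²) = 60.891710, √(r_a2²−r_b2²) = 68.653799
base pitch p_b = π·m·cos α = 12.103768
CR = (60.891710 + 68.653799 − 249.702193·sin 26.50393°)/12.103768 = 1.496527
contact ratio ≈ 1.4965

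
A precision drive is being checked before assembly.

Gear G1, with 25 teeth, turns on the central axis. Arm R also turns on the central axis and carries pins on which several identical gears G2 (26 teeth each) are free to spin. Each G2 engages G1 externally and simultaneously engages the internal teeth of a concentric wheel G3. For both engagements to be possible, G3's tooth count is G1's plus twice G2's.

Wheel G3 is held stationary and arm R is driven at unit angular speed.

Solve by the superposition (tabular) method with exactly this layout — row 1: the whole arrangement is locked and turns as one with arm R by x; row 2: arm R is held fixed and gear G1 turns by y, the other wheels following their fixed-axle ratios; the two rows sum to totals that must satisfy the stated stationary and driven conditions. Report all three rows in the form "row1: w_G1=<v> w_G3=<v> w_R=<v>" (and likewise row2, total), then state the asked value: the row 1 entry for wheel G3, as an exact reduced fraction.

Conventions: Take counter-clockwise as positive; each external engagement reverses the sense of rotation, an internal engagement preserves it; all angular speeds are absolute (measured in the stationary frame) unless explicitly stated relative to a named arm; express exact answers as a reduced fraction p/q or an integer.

class = planetary set [G3 = 25+2·26 = 77; Willis about the carrier]
row 1 (train locked, turned with arm): all members turn x
row 2 (arm held, sun turns y): ω_ring = −(25/77)·y, ω_arm = 0
boundary: total ω_ring = x − (25/77)·y = 0 and total ω_arm = x = 1  ⇒  y = 77/25, x = 1
row 2 ring = −(25/77)·77/25 = -1
totals (row 1 + row 2): sun 1 + 77/25 = 102/25, ring 1 + (-1) = 0, arm 1 + 0 = 1
asked cell (row1, ring) = 1

row1: w_G1=1 w_G3=1 w_R=1
row2: w_G1=77/25 w_G3=-1 w_R=0
total: w_G1=102/25 w_G3=0 w_R=1
asked value: 1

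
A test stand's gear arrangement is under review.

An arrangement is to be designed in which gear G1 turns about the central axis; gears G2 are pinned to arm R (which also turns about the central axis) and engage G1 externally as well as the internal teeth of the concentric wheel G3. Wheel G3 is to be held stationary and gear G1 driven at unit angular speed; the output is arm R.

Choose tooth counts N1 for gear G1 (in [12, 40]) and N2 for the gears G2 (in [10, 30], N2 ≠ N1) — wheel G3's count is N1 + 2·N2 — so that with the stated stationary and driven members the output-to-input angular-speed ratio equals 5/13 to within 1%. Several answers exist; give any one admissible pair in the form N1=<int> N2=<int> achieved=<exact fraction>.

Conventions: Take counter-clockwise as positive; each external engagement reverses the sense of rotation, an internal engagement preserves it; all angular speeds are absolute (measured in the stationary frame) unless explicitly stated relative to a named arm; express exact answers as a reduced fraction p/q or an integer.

N1=40 N2=12 achieved=5/13

planetary set to be sized for 5/13 (Willis relation)
Willis with ω_ring = 0: ω_arm/ω_sun = N1/(N1+N3); set equal to 5/13  ⇒  N3/N1 = 1/(5/13) − 1 = 8/5
N3 = N1 + 2·N2  ⇒  N2/N1 = (N3/N1 − 1)/2 = (8/5 − 1)/2 = 3/10
smallest multiple with N1 ≥ 12 and N2 ≥ 10: k = 4  ⇒  N1 = 4·10 = 40, N2 = 4·3 = 12 (N1 ≤ 40, N2 ≤ 30, N2 ≠ N1 ✓), N3 = 40 + 2·12 = 64
check: N1/(N1+N3) with N1 = 40, N3 = 64 gives 5/13; |achieved − target| = 0 ≤ 1/260 ✓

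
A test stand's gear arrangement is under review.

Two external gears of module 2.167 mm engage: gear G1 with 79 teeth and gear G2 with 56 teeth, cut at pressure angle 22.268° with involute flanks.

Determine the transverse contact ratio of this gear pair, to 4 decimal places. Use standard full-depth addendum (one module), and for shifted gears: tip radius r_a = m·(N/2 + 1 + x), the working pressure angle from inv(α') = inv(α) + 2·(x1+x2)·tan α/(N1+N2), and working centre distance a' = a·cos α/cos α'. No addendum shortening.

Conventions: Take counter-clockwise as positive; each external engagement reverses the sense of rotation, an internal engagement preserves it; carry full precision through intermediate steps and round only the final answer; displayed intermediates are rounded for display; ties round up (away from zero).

class = single-mesh tooth geometry [involute pair 79T × 56T, m = 2.167]
base radii: r_b1 = 79.212842, r_b2 = 56.150875
tip radii: r_a1 = 87.763500, r_a2 = 62.843000
no profile shift: α' = α, a' = a
action lengths: √(r_a1²−r_b1²) = 37.785681, √(r_a2²−r_b2²) = 28.219176
base pitch p_b = π·m·cos α = 6.300113
CR = (37.785681 + 28.219176 − 146.272500·sin 22.26800°)/6.300113 = 1.678771
contact ratio ≈ 1.6788

1.6788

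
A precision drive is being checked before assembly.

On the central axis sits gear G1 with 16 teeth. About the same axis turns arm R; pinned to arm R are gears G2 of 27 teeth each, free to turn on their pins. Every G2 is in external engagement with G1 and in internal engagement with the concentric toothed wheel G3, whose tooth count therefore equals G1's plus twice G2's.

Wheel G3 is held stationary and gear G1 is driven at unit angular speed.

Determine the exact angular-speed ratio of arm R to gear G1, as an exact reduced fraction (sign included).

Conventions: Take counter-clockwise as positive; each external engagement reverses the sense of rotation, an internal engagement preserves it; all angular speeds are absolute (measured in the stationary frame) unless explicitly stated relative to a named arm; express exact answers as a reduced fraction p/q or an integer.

8/43

planetary set (16T centre, 27T on arm, 70T internal) — Willis relation
ring teeth: 16 + 2·27 = 70
16(ω_sun−ω_arm) = −70(ω_ring−ω_arm),  ω_ring = 0, ω_sun = 1
16(1−ω_arm) = −70(0−ω_arm)  ⇒  86·ω_arm = 16  ⇒  ω_arm = 8/43
ω_out/ω_in = 8/43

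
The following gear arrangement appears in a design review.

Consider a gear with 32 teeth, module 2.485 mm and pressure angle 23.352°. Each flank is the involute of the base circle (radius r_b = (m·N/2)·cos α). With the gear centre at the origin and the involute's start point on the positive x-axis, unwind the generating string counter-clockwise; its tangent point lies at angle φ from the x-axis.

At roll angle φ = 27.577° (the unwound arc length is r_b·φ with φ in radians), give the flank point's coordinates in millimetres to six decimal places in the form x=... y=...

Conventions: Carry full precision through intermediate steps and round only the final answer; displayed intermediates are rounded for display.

x=40.489538 y=1.325525

class = single-mesh tooth geometry [base-circle involute, m = 2.485, 32T]
pitch radius r_p = m·N/2 = 2.485·32/2 = 39.760000
base radius r_b = r_p·cos α = 39.760000·cos 23.352° = 36.503140
roll angle φ = 27.577° = 0.48130945 rad
x = r_b·(cos φ + φ·sin φ) = 40.489538
y = r_b·(sin φ − φ·cos φ) = 1.325525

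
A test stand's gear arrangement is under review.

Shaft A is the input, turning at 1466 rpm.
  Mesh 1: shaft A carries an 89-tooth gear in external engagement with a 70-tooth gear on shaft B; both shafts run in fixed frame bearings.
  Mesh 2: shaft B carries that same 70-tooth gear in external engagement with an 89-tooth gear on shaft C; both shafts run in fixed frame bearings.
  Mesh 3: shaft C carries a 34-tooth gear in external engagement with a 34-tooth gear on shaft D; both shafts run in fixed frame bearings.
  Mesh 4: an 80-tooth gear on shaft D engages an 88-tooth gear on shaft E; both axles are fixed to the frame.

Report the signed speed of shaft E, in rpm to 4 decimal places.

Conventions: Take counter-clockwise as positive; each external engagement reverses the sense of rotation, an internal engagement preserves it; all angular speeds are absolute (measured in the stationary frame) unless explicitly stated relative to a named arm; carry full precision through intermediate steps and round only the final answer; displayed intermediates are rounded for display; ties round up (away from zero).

4-mesh fixed-axis compound train (all bearings frame-fixed)
mesh 1 [89T→70T]: ω = 1466.0000×89/70 = 1863.9143 rpm, sense flips to −
mesh 2 [70T→89T]: ω = 1863.9143×70/89 = 1466.0000 rpm, sense flips to +
mesh 3 [34T→34T]: ω = 1466.0000×34/34 = 1466.0000 rpm, sense flips to −
mesh 4 [80T→88T]: ω = 1466.0000×80/88 = 1332.7273 rpm, sense flips to +
signed output speed = +1332.7273 rpm

+1332.7273 rpm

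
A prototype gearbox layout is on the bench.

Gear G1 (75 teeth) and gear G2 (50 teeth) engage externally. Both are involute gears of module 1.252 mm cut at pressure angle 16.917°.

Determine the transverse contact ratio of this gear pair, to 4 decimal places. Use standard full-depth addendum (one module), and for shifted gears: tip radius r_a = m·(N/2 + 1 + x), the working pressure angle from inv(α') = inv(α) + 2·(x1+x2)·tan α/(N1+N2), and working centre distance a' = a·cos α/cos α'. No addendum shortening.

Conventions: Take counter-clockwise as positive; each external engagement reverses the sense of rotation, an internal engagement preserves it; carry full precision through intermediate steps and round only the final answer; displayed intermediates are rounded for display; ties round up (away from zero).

1.9877

single-mesh involute tooth geometry (75T engaging 50T at module 1.252)
base radii: r_b1 = 44.918346, r_b2 = 29.945564
tip radii: r_a1 = 48.202000, r_a2 = 32.552000
no profile shift: α' = α, a' = a
action lengths: √(r_a1²−r_b1²) = 17.486423, √(r_a2²−r_b2²) = 12.763068
base pitch p_b = π·m·cos α = 3.763071
CR = (17.486423 + 12.763068 − 78.250000·sin 16.91700°)/3.763071 = 1.987693
contact ratio ≈ 1.9877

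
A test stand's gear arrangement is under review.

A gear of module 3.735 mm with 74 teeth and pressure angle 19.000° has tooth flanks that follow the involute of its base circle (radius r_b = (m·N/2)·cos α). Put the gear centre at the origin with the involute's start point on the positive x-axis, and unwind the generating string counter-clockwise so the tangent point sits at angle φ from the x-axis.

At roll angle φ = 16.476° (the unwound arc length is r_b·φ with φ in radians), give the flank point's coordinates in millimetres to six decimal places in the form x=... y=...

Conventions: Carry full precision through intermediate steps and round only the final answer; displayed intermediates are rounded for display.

recognized (one wheel, involute flank): single-mesh tooth geometry, m = 3.735, N = 74
pitch radius r_p = m·N/2 = 3.735·74/2 = 138.195000
base radius r_b = r_p·cos α = 138.195000·cos 19.000° = 130.665940
roll angle φ = 16.476° = 0.28756045 rad
x = r_b·(cos φ + φ·sin φ) = 135.957217
y = r_b·(sin φ − φ·cos φ) = 1.027148

x=135.957217 y=1.027148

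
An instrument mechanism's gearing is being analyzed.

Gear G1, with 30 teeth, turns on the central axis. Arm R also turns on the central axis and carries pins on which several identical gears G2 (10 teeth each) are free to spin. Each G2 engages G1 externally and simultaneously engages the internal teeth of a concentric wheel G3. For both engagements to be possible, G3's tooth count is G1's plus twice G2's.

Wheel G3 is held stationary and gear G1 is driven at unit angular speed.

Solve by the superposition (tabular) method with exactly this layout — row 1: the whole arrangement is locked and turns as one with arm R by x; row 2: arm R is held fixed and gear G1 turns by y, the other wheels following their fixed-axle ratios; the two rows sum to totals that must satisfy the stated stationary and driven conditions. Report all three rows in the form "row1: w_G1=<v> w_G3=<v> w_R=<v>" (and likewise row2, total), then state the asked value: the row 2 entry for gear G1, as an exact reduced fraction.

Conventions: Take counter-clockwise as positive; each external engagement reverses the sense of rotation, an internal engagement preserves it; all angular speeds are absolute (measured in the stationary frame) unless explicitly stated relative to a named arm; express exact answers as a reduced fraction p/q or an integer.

recognized (axles ride arm R): planetary set, 30/10/50 teeth
superposition row 1 [locked train]: every member turns x
row 2: sun turns y, ring = −(30/50)·y, arm 0
boundary: total ω_ring = x − (30/50)·y = 0 and total ω_sun = x + y = 1  ⇒  y = 5/8, x = 3/8
row 2 ring = −(30/50)·5/8 = -3/8
totals (row 1 + row 2): sun 3/8 + 5/8 = 1, ring 3/8 + (-3/8) = 0, arm 3/8 + 0 = 3/8
asked cell (row2, sun) = 5/8

row1: w_G1=3/8 w_G3=3/8 w_R=3/8
row2: w_G1=5/8 w_G3=-3/8 w_R=0
total: w_G1=1 w_G3=0 w_R=3/8
asked value: 5/8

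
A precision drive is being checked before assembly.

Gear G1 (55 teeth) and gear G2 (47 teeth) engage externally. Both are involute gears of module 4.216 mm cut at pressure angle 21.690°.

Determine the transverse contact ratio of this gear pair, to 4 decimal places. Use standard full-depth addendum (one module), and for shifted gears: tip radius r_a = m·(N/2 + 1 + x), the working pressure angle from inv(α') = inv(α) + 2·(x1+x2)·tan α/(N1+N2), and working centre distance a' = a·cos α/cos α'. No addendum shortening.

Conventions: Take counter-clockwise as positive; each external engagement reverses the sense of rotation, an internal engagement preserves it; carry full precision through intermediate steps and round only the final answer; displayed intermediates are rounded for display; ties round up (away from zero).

class = single-mesh tooth geometry [involute pair 55T × 47T, m = 4.216]
base radii: r_b1 = 107.731111, r_b2 = 92.061131
tip radii: r_a1 = 120.156000, r_a2 = 103.292000
no profile shift: α' = α, a' = a
action lengths: √(r_a1²−r_b1²) = 53.211579, √(r_a2²−r_b2²) = 46.839998
base pitch p_b = π·m·cos α = 12.307173
CR = (53.211579 + 46.839998 − 215.016000·sin 21.69000°)/12.307173 = 1.672600
contact ratio ≈ 1.6726

1.6726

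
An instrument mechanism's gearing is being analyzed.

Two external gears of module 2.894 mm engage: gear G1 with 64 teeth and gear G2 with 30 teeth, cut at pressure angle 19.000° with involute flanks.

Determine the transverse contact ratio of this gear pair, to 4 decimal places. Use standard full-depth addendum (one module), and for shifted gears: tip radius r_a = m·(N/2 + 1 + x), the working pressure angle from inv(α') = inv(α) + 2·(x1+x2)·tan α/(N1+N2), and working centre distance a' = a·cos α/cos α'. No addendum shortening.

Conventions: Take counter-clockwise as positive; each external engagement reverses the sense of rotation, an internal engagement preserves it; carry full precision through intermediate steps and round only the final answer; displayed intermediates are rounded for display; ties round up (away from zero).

recognized (one external pair, fixed centres): single-mesh tooth geometry, m = 2.894, N1 = 64, N2 = 30
base radii: r_b1 = 87.562584, r_b2 = 41.044961
tip radii: r_a1 = 95.502000, r_a2 = 46.304000
no profile shift: α' = α, a' = a
action lengths: √(r_a1²−r_b1²) = 38.123823, √(r_a2²−r_b2²) = 21.432955
base pitch p_b = π·m·cos α = 8.596437
CR = (38.123823 + 21.432955 − 136.018000·sin 19.00000°)/8.596437 = 1.776742
contact ratio ≈ 1.7767

1.7767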